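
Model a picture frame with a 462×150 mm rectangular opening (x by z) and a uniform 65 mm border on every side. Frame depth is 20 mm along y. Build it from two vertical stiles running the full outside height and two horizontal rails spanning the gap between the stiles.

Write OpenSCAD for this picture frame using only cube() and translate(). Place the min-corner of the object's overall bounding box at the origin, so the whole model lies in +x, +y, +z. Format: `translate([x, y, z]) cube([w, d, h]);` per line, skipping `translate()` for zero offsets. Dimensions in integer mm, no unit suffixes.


cube([65, 20, 280]);
translate([527, 0, 0]) cube([65, 20, 280]);
translate([65, 0, 0]) cube([462, 20, 65]);
translate([65, 0, 215]) cube([462, 20, 65]);


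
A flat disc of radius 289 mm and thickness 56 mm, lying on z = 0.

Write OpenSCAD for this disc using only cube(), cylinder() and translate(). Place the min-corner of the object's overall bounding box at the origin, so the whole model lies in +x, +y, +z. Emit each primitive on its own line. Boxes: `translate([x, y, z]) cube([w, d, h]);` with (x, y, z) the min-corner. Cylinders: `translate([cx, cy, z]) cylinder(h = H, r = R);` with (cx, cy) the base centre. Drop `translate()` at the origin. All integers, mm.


translate([289, 289, 0]) cylinder(h = 56, r = 289);


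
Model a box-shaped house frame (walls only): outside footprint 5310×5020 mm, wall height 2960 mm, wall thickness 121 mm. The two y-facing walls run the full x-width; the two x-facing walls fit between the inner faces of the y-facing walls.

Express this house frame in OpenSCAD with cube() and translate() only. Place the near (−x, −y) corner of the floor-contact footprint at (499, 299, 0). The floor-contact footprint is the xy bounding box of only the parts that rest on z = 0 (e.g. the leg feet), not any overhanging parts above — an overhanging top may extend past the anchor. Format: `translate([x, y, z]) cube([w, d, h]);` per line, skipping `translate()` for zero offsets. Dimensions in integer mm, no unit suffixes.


translate([499, 299, 0]) cube([5310, 121, 2960]);
translate([499, 5198, 0]) cube([5310, 121, 2960]);
translate([499, 420, 0]) cube([121, 4778, 2960]);
translate([5688, 420, 0]) cube([121, 4778, 2960]);


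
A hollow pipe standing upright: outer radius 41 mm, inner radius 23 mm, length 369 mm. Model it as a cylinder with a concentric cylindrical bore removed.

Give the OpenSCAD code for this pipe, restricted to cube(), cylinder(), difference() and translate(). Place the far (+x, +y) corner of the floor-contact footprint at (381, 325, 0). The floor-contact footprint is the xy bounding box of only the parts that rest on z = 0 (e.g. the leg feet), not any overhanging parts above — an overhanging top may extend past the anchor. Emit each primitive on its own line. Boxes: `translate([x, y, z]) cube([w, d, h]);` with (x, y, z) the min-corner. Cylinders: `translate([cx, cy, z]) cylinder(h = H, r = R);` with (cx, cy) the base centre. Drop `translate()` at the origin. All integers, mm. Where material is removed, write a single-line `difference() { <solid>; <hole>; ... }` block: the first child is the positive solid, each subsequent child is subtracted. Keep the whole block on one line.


difference() { translate([340, 284, 0]) cylinder(h = 369, r = 41); translate([340, 284, 0]) cylinder(h = 369, r = 23); }


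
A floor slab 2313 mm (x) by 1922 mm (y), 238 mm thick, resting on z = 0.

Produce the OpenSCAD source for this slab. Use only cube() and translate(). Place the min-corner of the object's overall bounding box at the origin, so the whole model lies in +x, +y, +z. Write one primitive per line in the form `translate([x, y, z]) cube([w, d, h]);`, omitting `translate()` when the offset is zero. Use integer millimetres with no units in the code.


cube([2313, 1922, 238]);


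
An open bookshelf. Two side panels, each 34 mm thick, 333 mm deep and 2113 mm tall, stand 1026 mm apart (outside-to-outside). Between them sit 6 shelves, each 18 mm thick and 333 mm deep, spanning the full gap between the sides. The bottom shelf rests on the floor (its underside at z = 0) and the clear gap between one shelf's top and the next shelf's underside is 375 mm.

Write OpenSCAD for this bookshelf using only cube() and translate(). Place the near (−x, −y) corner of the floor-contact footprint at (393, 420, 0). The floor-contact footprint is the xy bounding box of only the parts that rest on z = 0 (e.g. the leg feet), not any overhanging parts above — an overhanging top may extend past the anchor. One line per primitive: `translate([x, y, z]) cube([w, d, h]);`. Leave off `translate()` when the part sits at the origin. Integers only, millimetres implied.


translate([393, 420, 0]) cube([34, 333, 2113]);
translate([1385, 420, 0]) cube([34, 333, 2113]);
translate([427, 420, 0]) cube([958, 333, 18]);
translate([427, 420, 393]) cube([958, 333, 18]);
translate([427, 420, 786]) cube([958, 333, 18]);
translate([427, 420, 1179]) cube([958, 333, 18]);
translate([427, 420, 1572]) cube([958, 333, 18]);
translate([427, 420, 1965]) cube([958, 333, 18]);


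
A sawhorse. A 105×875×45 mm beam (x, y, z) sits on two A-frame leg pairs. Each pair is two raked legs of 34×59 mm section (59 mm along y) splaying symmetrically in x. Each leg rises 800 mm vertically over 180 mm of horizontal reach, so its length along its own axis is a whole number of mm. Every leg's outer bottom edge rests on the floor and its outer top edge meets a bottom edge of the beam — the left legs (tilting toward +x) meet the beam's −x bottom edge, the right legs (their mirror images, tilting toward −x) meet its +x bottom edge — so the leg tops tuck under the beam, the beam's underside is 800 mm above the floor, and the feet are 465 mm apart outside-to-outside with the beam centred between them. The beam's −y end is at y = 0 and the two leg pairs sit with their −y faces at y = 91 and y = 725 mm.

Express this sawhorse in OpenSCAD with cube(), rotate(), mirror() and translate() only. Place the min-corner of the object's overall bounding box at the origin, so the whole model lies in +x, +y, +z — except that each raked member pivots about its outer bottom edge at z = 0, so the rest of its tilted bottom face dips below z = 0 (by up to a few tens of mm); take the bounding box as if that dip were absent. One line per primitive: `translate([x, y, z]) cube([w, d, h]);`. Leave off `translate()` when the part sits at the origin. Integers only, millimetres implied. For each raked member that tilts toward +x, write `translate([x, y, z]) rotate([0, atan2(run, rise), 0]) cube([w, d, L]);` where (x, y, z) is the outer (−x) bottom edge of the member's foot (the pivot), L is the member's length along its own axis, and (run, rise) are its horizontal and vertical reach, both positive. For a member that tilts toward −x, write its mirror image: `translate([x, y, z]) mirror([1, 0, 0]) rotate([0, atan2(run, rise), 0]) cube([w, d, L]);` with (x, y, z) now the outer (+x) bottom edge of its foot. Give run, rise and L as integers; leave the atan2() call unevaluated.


translate([180, 0, 800]) cube([105, 875, 45]);
translate([0, 91, 0]) rotate([0, atan2(180, 800), 0]) cube([34, 59, 820]);
translate([465, 91, 0]) mirror([1, 0, 0]) rotate([0, atan2(180, 800), 0]) cube([34, 59, 820]);
translate([0, 725, 0]) rotate([0, atan2(180, 800), 0]) cube([34, 59, 820]);
translate([465, 725, 0]) mirror([1, 0, 0]) rotate([0, atan2(180, 800), 0]) cube([34, 59, 820]);


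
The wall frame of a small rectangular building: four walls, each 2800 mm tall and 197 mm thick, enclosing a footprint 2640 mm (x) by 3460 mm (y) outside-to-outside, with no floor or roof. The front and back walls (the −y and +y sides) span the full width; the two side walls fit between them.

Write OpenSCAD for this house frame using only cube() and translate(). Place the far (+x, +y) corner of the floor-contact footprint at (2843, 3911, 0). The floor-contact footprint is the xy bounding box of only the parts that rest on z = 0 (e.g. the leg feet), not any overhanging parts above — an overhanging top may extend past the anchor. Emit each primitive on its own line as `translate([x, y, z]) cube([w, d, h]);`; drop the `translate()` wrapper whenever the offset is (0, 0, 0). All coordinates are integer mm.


translate([203, 451, 0]) cube([2640, 197, 2800]);
translate([203, 3714, 0]) cube([2640, 197, 2800]);
translate([203, 648, 0]) cube([197, 3066, 2800]);
translate([2646, 648, 0]) cube([197, 3066, 2800]);


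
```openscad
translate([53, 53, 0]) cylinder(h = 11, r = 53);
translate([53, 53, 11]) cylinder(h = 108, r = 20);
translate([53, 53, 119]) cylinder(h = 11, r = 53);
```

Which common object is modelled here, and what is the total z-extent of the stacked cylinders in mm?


A spool. The overall height is 130 mm.

Three coaxial cylinders, large–small–large — a spool. Two 11 mm flanges and a 108 mm core give 11 + 108 + 11 = 130 mm.


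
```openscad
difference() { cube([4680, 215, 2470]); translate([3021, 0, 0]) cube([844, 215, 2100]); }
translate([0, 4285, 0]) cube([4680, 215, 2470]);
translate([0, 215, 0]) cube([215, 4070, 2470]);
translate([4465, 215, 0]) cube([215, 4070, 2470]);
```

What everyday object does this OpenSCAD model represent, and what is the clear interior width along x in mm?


A single room. The interior width is 4250 mm.

Four walls enclosing a rectangle with a door in the front wall — a room. Outside width 4680 minus two 215 mm walls gives 4250 mm.


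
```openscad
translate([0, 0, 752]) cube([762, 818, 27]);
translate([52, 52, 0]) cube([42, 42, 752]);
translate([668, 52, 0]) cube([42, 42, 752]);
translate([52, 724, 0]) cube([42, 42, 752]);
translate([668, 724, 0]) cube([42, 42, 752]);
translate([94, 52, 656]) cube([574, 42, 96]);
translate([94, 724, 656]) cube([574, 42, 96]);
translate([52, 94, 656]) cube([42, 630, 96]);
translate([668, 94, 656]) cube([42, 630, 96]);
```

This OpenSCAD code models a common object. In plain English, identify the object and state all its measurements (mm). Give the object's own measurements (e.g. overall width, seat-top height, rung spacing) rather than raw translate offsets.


A table: top 762 mm (x) × 818 mm (y), 27 mm thick, upper face at z = 779 mm, on four 42×42 mm square legs, each inset 52 mm from the nearest pair of top edges from z = 0 to the bottom of the top. Four apron rails, 42 mm thick and 96 mm tall, run between adjacent legs with their top edges flush with the underside of the top and their outer faces flush with the legs' outer faces.


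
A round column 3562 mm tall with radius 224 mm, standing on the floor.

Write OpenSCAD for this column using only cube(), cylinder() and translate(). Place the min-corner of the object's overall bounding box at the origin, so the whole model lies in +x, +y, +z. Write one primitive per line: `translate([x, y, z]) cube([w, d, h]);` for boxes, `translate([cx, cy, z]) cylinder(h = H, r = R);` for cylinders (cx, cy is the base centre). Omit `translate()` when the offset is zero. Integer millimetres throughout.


translate([224, 224, 0]) cylinder(h = 3562, r = 224);


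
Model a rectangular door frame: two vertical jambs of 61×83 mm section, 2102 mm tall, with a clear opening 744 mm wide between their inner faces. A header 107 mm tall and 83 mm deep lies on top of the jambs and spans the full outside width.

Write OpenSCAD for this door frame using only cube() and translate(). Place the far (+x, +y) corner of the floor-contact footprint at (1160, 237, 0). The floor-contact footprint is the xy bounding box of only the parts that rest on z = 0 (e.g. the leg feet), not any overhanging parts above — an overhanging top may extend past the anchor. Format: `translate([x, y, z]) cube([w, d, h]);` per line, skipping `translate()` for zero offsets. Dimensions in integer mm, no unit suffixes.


translate([294, 154, 0]) cube([61, 83, 2102]);
translate([1099, 154, 0]) cube([61, 83, 2102]);
translate([294, 154, 2102]) cube([866, 83, 107]);


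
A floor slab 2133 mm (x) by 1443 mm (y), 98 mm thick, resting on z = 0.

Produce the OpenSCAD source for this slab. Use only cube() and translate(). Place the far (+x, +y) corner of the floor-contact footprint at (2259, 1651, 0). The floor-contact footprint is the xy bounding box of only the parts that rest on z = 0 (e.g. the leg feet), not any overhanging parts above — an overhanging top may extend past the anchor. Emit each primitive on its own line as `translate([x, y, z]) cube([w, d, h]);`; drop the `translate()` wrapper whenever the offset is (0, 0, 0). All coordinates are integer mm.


translate([126, 208, 0]) cube([2133, 1443, 98]);


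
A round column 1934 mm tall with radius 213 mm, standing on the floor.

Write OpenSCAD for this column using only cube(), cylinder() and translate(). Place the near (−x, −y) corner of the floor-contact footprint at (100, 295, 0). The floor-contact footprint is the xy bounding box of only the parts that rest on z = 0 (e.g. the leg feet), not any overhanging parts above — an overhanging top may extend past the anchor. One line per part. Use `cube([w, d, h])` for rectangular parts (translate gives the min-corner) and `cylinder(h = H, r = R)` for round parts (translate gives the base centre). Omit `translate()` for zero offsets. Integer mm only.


translate([313, 508, 0]) cylinder(h = 1934, r = 213);


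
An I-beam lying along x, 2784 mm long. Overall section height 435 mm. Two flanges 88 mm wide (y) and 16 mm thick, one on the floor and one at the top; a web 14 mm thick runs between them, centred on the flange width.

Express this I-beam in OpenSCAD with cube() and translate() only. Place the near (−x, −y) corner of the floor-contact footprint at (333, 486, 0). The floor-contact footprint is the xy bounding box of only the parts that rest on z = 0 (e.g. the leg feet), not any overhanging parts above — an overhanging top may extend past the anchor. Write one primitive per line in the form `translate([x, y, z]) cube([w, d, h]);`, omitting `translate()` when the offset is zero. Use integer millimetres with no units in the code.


translate([333, 486, 0]) cube([2784, 88, 16]);
translate([333, 523, 16]) cube([2784, 14, 403]);
translate([333, 486, 419]) cube([2784, 88, 16]);


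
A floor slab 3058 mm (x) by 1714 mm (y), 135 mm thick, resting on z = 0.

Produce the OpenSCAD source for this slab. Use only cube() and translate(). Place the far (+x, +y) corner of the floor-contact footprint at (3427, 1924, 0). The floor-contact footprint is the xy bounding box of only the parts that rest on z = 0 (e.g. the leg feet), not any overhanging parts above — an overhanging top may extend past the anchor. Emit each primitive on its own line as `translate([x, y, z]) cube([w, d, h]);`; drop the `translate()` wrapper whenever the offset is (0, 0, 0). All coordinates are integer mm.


translate([369, 210, 0]) cube([3058, 1714, 135]);


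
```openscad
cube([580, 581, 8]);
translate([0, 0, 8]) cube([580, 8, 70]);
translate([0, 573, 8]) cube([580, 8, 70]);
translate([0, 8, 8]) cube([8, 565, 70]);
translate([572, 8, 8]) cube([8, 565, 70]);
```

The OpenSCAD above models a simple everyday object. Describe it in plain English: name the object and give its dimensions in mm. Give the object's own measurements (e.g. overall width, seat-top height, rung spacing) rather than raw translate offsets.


An open-topped rectangular box: outside dimensions 580×581×78 mm, with a uniform wall and base thickness of 8 mm. The base is a full 580×581 slab on the floor; four walls sit on top of the base. The front and back walls (the −y and +y sides) span the full width; the two side walls fit between them.


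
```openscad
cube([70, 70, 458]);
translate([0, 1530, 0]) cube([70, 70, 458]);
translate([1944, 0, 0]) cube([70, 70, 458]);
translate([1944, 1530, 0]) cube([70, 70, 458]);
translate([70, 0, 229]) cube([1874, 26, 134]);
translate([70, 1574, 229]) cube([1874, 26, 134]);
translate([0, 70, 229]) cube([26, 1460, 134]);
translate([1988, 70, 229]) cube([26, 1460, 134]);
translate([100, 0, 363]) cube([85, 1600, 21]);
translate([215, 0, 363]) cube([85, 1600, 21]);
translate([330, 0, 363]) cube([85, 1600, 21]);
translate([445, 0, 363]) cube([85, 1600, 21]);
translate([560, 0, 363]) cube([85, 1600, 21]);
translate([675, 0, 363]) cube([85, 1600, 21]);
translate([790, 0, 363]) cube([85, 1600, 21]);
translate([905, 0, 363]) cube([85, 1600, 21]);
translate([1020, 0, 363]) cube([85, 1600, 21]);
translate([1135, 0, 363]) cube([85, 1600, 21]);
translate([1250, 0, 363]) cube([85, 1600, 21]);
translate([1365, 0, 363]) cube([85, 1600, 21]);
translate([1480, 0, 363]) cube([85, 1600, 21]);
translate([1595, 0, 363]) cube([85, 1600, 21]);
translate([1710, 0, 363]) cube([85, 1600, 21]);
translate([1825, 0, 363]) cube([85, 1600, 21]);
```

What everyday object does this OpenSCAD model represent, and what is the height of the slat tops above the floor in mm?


A bed frame. The slat-top height is 384 mm.

Four posts, four rails, and a row of slats — a bed frame. Slats sit on the rails at z = 229 + 134 = 363; with slat thickness 21, the top is 384 mm.


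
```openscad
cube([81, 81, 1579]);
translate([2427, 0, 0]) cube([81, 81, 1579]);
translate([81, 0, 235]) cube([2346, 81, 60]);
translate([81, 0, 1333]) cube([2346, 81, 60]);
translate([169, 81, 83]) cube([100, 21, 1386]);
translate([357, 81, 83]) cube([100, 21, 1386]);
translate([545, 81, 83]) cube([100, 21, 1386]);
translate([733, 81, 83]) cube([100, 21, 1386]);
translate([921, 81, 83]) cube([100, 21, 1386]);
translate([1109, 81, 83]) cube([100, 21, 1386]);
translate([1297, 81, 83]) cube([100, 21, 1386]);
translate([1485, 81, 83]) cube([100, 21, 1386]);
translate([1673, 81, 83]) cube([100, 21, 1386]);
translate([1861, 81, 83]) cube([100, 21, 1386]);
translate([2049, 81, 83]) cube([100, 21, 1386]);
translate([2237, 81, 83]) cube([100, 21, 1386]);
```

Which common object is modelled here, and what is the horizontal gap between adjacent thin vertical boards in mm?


A fence section. The picket gap is 88 mm.

Two posts, two rails, 12 pickets — a fence section. Span 2346 mm holds 12 pickets of 100 mm with 13 equal gaps: ⌊(2346 − 12·100) / 13⌋ = 88 mm.


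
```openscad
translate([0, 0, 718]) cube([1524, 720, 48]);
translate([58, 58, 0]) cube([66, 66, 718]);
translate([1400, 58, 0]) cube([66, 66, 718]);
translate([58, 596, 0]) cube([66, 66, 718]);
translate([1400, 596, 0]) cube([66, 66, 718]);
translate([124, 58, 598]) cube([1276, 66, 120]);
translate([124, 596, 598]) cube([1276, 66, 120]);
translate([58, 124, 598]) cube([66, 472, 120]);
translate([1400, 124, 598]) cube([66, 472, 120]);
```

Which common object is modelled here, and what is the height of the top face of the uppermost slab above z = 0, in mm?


A table. The table height is 766 mm.

A 1524×720×48 slab sits at z = 718 on four 66 mm square posts — a table. The top surface is at 718 + 48 = 766 mm.


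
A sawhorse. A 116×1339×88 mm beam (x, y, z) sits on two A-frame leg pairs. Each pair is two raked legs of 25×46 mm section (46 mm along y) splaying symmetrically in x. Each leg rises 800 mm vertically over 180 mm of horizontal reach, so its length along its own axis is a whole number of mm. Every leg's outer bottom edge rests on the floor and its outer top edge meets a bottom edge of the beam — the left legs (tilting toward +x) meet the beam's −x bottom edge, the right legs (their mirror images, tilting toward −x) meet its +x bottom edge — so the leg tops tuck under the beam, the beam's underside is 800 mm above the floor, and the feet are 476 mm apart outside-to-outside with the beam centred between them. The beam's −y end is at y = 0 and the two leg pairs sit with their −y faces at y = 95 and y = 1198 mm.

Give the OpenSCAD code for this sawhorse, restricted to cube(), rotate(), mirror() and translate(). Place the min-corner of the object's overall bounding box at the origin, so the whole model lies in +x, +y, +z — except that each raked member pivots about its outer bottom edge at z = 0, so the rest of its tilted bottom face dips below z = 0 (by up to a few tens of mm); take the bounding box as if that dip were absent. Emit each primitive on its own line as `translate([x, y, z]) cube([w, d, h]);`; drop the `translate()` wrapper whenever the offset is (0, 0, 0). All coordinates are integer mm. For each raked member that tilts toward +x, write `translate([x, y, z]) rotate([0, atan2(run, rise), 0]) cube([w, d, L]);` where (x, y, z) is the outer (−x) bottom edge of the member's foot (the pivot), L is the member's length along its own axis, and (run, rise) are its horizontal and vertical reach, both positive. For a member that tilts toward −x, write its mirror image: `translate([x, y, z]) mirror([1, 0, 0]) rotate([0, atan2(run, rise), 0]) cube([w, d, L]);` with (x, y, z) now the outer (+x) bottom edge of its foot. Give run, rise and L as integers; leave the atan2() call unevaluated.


translate([180, 0, 800]) cube([116, 1339, 88]);
translate([0, 95, 0]) rotate([0, atan2(180, 800), 0]) cube([25, 46, 820]);
translate([476, 95, 0]) mirror([1, 0, 0]) rotate([0, atan2(180, 800), 0]) cube([25, 46, 820]);
translate([0, 1198, 0]) rotate([0, atan2(180, 800), 0]) cube([25, 46, 820]);
translate([476, 1198, 0]) mirror([1, 0, 0]) rotate([0, atan2(180, 800), 0]) cube([25, 46, 820]);


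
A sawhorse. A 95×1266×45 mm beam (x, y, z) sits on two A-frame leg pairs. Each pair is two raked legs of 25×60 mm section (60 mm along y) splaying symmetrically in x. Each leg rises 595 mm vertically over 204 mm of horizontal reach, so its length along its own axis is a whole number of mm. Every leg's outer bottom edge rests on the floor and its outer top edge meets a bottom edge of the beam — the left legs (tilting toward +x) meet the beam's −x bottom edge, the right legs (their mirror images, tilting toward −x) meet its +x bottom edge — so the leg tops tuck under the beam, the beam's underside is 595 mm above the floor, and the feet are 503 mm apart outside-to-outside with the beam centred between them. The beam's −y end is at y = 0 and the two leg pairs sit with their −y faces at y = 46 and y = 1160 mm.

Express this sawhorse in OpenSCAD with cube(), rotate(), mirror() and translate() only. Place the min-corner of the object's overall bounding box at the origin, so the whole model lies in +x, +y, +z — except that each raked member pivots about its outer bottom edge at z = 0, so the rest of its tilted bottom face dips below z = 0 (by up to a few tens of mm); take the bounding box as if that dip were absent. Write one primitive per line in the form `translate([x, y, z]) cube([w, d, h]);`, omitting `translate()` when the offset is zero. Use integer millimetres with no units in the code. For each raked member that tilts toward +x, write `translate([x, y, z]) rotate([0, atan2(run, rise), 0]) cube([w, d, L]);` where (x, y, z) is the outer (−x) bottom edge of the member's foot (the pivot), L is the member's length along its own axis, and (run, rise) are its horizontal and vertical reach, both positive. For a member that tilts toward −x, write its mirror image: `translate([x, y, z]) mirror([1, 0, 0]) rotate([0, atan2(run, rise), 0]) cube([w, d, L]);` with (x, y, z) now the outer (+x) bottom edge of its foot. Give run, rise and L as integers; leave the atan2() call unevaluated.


// leg length = √(204² + 595²) = 629
// right-leg outer foot x = 2·204 + 95 = 503
// beam min-corner = (204, 0, 595)
translate([204, 0, 595]) cube([95, 1266, 45]);
translate([0, 46, 0]) rotate([0, atan2(204, 595), 0]) cube([25, 60, 629]);
translate([503, 46, 0]) mirror([1, 0, 0]) rotate([0, atan2(204, 595), 0]) cube([25, 60, 629]);
translate([0, 1160, 0]) rotate([0, atan2(204, 595), 0]) cube([25, 60, 629]);
translate([503, 1160, 0]) mirror([1, 0, 0]) rotate([0, atan2(204, 595), 0]) cube([25, 60, 629]);


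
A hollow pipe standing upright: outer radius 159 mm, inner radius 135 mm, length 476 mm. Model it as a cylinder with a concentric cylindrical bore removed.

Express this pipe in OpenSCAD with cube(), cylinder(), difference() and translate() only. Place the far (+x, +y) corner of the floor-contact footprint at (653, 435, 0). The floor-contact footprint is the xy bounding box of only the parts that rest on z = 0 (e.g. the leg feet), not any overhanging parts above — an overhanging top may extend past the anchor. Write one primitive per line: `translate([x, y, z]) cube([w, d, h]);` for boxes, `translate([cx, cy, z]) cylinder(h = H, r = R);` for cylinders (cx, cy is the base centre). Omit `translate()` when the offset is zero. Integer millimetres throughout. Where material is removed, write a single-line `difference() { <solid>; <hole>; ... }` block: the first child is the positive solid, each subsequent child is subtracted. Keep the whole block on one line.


difference() { translate([494, 276, 0]) cylinder(h = 476, r = 159); translate([494, 276, 0]) cylinder(h = 476, r = 135); }


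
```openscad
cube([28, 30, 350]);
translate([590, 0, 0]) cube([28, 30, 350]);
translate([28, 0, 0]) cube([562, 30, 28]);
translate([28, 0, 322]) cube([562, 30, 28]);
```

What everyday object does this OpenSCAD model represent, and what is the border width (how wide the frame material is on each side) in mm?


A picture frame. The border width is 28 mm.

Four thin pieces enclosing a rectangular opening — a picture frame. The two full-height stiles are 350 mm tall; the top rail sits at z = 322 and is 28 mm tall, so the border above the opening is 350 − 322 = 28 mm, matching the stile x-width.


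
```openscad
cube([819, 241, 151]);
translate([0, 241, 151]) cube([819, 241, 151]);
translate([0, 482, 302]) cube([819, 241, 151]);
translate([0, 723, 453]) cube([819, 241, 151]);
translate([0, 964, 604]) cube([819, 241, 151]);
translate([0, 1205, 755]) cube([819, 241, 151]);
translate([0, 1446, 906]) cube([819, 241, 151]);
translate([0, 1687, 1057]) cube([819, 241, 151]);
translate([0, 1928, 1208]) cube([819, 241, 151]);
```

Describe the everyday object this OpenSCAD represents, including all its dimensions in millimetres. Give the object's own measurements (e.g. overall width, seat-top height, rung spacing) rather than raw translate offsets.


A straight staircase of 9 solid steps. Each step is 819 mm wide (x), 241 mm deep (y, the going) and 151 mm tall (the rise). The first step rests on the floor; each subsequent step sits one going further in +y and one rise higher in +z, directly behind and above the previous step with no overlap.


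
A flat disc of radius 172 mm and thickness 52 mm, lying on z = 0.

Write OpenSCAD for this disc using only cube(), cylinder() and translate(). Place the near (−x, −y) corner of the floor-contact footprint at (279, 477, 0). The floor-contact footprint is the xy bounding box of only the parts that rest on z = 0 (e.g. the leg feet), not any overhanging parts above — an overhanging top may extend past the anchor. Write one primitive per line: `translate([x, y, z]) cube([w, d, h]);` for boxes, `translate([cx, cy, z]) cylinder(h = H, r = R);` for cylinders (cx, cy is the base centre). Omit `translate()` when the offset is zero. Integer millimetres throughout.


translate([451, 649, 0]) cylinder(h = 52, r = 172);


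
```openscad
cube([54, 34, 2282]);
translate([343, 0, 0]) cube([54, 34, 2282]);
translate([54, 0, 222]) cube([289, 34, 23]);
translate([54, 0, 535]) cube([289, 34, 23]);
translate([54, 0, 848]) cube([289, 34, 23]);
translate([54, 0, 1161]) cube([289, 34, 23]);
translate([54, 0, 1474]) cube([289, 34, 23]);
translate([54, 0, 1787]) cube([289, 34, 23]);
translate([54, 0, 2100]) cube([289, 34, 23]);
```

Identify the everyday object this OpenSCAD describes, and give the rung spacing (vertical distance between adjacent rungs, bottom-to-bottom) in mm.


A ladder. The rung spacing is 313 mm.

Two tall 54×34 posts with 7 short bars between them — a ladder. Adjacent rungs sit at z = 222 and z = 535, so the spacing is 535 − 222 = 313 mm.


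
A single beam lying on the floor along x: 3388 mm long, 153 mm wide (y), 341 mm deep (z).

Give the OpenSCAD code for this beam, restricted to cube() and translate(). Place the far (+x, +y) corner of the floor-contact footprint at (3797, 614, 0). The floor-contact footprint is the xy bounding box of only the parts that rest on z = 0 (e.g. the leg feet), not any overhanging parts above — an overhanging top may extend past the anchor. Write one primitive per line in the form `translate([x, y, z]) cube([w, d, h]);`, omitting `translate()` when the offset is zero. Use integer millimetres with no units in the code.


translate([409, 461, 0]) cube([3388, 153, 341]);


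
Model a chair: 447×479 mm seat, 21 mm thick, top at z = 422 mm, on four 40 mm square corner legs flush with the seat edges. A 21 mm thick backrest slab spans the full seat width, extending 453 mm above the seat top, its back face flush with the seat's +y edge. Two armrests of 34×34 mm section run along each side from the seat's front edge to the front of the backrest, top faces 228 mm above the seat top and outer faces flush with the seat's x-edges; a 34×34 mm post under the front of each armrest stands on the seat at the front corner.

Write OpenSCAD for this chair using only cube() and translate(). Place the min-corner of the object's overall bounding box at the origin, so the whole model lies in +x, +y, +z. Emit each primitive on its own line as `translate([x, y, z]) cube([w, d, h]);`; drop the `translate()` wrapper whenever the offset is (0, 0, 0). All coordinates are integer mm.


// leg_h = 422 - 21 = 401
// arm post h = 228 - 34 = 194
translate([0, 0, 401]) cube([447, 479, 21]);
cube([40, 40, 401]);
translate([407, 0, 0]) cube([40, 40, 401]);
translate([0, 439, 0]) cube([40, 40, 401]);
translate([407, 439, 0]) cube([40, 40, 401]);
translate([0, 458, 422]) cube([447, 21, 453]);
translate([0, 0, 616]) cube([34, 458, 34]);
translate([413, 0, 616]) cube([34, 458, 34]);
translate([0, 0, 422]) cube([34, 34, 194]);
translate([413, 0, 422]) cube([34, 34, 194]);


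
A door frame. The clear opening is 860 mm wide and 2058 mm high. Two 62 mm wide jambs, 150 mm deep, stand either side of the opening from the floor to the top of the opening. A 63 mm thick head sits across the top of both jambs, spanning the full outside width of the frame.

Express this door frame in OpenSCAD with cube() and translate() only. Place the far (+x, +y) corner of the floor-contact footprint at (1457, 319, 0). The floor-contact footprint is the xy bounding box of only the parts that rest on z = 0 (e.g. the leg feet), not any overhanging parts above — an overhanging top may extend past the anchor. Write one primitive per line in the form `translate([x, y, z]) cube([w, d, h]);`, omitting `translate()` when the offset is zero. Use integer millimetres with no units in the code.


translate([473, 169, 0]) cube([62, 150, 2058]);
translate([1395, 169, 0]) cube([62, 150, 2058]);
translate([473, 169, 2058]) cube([984, 150, 63]);


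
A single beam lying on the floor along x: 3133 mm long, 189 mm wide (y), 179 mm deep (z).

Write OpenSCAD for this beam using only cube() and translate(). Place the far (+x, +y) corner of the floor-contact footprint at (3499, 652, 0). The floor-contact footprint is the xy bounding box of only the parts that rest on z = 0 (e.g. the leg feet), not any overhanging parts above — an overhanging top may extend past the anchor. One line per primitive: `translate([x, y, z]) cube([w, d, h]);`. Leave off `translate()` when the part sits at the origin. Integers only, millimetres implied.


translate([366, 463, 0]) cube([3133, 189, 179]);


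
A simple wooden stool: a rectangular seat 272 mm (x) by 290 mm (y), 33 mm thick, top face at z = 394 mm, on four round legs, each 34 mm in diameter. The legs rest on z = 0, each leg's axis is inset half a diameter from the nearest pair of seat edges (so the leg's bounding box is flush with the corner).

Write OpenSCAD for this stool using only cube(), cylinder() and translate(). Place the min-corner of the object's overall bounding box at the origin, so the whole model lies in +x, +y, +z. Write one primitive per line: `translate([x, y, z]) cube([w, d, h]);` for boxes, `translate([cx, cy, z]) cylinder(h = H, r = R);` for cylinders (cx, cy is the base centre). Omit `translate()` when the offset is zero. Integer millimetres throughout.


translate([0, 0, 361]) cube([272, 290, 33]);
translate([17, 17, 0]) cylinder(h = 361, r = 17);
translate([255, 17, 0]) cylinder(h = 361, r = 17);
translate([17, 273, 0]) cylinder(h = 361, r = 17);
translate([255, 273, 0]) cylinder(h = 361, r = 17);


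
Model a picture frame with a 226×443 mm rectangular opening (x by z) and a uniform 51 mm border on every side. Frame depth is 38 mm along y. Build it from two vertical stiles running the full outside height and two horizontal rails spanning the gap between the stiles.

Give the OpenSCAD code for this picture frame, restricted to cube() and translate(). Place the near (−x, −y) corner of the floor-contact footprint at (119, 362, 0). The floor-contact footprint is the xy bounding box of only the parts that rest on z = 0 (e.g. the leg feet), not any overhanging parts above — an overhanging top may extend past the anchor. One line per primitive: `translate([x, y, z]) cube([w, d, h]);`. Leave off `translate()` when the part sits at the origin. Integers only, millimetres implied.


translate([119, 362, 0]) cube([51, 38, 545]);
translate([396, 362, 0]) cube([51, 38, 545]);
translate([170, 362, 0]) cube([226, 38, 51]);
translate([170, 362, 494]) cube([226, 38, 51]);


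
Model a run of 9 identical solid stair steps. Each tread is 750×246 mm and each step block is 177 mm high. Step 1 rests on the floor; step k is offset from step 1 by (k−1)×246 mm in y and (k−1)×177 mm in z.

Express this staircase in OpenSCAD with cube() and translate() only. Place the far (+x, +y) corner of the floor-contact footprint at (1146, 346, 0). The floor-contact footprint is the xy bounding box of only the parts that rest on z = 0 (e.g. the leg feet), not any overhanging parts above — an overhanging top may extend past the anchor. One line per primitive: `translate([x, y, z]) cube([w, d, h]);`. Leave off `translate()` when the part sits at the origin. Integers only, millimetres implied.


translate([396, 100, 0]) cube([750, 246, 177]);
translate([396, 346, 177]) cube([750, 246, 177]);
translate([396, 592, 354]) cube([750, 246, 177]);
translate([396, 838, 531]) cube([750, 246, 177]);
translate([396, 1084, 708]) cube([750, 246, 177]);
translate([396, 1330, 885]) cube([750, 246, 177]);
translate([396, 1576, 1062]) cube([750, 246, 177]);
translate([396, 1822, 1239]) cube([750, 246, 177]);
translate([396, 2068, 1416]) cube([750, 246, 177]);


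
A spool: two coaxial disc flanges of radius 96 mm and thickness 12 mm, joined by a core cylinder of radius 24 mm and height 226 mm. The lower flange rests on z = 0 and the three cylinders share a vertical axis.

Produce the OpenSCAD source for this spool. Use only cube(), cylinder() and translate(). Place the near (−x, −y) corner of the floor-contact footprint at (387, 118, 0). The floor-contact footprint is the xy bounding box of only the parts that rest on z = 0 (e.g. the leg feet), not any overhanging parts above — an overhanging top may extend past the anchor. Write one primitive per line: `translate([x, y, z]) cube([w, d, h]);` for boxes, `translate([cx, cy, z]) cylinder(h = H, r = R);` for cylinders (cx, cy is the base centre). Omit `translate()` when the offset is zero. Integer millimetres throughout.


translate([483, 214, 0]) cylinder(h = 12, r = 96);
translate([483, 214, 12]) cylinder(h = 226, r = 24);
translate([483, 214, 238]) cylinder(h = 12, r = 96);


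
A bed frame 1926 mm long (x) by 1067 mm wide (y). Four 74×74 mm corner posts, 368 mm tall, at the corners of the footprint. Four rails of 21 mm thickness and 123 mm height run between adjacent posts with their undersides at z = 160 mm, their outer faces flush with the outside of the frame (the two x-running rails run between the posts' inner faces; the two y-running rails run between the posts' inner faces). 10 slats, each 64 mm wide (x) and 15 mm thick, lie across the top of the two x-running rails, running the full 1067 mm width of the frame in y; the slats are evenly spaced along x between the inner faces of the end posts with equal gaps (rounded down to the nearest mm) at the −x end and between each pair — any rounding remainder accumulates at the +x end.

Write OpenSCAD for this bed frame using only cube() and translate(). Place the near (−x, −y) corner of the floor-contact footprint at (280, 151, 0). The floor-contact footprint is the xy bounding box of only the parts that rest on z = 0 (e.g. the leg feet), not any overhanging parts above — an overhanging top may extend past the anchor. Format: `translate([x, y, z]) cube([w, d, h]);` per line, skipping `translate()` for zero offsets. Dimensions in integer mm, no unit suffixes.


translate([280, 151, 0]) cube([74, 74, 368]);
translate([280, 1144, 0]) cube([74, 74, 368]);
translate([2132, 151, 0]) cube([74, 74, 368]);
translate([2132, 1144, 0]) cube([74, 74, 368]);
translate([354, 151, 160]) cube([1778, 21, 123]);
translate([354, 1197, 160]) cube([1778, 21, 123]);
translate([280, 225, 160]) cube([21, 919, 123]);
translate([2185, 225, 160]) cube([21, 919, 123]);
translate([457, 151, 283]) cube([64, 1067, 15]);
translate([624, 151, 283]) cube([64, 1067, 15]);
translate([791, 151, 283]) cube([64, 1067, 15]);
translate([958, 151, 283]) cube([64, 1067, 15]);
translate([1125, 151, 283]) cube([64, 1067, 15]);
translate([1292, 151, 283]) cube([64, 1067, 15]);
translate([1459, 151, 283]) cube([64, 1067, 15]);
translate([1626, 151, 283]) cube([64, 1067, 15]);
translate([1793, 151, 283]) cube([64, 1067, 15]);
translate([1960, 151, 283]) cube([64, 1067, 15]);


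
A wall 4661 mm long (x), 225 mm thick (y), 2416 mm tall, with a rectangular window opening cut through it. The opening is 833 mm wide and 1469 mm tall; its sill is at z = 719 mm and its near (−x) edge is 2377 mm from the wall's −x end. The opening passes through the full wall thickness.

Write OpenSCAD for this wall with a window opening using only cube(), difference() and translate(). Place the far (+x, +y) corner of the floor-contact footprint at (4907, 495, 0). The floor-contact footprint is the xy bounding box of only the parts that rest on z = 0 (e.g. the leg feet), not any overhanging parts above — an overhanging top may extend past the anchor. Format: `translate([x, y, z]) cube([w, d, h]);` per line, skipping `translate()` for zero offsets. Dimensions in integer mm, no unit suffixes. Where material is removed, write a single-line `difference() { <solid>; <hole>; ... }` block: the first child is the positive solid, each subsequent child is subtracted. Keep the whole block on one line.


difference() { translate([246, 270, 0]) cube([4661, 225, 2416]); translate([2623, 270, 719]) cube([833, 225, 1469]); }


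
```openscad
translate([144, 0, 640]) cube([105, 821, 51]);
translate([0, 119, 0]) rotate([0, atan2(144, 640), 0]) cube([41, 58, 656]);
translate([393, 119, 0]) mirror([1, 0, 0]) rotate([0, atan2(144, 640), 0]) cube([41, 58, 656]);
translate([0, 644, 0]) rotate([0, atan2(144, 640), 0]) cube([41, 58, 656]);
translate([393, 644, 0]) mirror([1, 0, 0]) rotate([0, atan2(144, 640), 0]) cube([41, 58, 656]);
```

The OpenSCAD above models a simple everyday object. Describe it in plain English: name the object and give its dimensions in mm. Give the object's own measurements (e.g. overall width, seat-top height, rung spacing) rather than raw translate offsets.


A sawhorse. A 105×821×51 mm beam (x, y, z) sits on two A-frame leg pairs. Each pair is two raked legs of 41×58 mm section (58 mm along y) splaying symmetrically in x. Each leg rises 640 mm vertically over 144 mm of horizontal reach and is 656 mm long along its own axis. Every leg's outer bottom edge rests on the floor and its outer top edge meets a bottom edge of the beam — the left legs (tilting toward +x) meet the beam's −x bottom edge, the right legs (their mirror images, tilting toward −x) meet its +x bottom edge — so the leg tops tuck under the beam, the beam's underside is 640 mm above the floor, and the feet are 393 mm apart outside-to-outside with the beam centred between them. The two leg pairs are set in 119 mm from either end of the beam.
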